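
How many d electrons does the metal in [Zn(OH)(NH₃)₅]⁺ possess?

d10

Summing ligand charges against the +1 overall charge gives an oxidation state of +2 for zinc.
Group 12 minus oxidation state 2 gives a d¹⁰ configuration.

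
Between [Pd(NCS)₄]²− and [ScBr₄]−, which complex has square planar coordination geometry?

[Pd(NCS)₄]²−

For [Pd(NCS)₄]²−: Each isothiocyanate is −1; balancing the −2 overall charge requires Pd(II). Group 10 minus oxidation state 2 gives a d⁸ configuration. A 4d d⁸ ion has a large crystal-field splitting; square planar leaves the high-energy d_{x²−y²} orbital empty and maximises CFSE. → square planar.
For [ScBr₄]−: Summing ligand charges against the −1 overall charge gives an oxidation state of +3 for scandium. Group 3 minus oxidation state 3 gives a d⁰ configuration. A d⁰ ion has no crystal-field stabilisation preference between square planar and tetrahedral, so four ligands adopt the sterically favoured tetrahedral geometry. → tetrahedral.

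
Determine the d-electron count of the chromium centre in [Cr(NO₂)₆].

Each nitro (N-bound nitrite) is −1; balancing the 0 overall charge requires Cr(VI).
Chromium is a group-6 element; Cr(VI) is therefore d⁰.

d0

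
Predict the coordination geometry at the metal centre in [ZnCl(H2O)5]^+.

Each chloride is −1; water is neutral; balancing the +1 overall charge requires Zn(II).
Zn sits in group 12, so the d-electron count is 12 − 2 = 10.
With 6 monodentate ligands the coordination number is 6.
Six donors around a single metal centre give an octahedral coordination sphere.

octahedral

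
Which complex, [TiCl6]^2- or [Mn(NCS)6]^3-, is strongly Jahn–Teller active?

[Mn(NCS)6]^3-

[TiCl6]^2-: Summing ligand charges against the −2 overall charge gives an oxidation state of +4 for titanium. Titanium is a group-4 element; Ti(IV) is therefore d⁰. The d⁰ configuration leaves the e_g set evenly filled (or empty) — no strong Jahn–Teller driving force.
[Mn(NCS)6]^3-: Summing ligand charges against the −3 overall charge gives an oxidation state of +3 for manganese. Manganese is a group-7 element; Mn(III) is therefore d⁴. Isothiocyanate is a weak-field ligand for a first-row metal, so the complex is high-spin. The t₂g³e_g¹ (high-spin) configuration has an unevenly filled e_g set; the Jahn–Teller theorem predicts a tetragonal distortion (typically axial elongation) to lift the degeneracy.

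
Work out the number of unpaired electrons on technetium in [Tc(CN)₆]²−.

3 unpaired electrons

Summing ligand charges against the −2 overall charge gives an oxidation state of +4 for technetium.
Technetium is a group-7 element; Tc(IV) is therefore d³.
In an octahedral field the d³ configuration is t₂g³e_g⁰ (only one arrangement possible), giving 3 unpaired electrons.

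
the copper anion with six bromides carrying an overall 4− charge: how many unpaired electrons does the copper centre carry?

Ligand charges: each bromide is −1. With an overall charge of −4 the copper centre must be in the +2 oxidation state.
Copper is a group-11 element; Cu(II) is therefore d⁹.
In an octahedral field the d⁹ configuration is t₂g⁶e_g³ (only one arrangement possible), giving 1 unpaired electron.

1 unpaired electron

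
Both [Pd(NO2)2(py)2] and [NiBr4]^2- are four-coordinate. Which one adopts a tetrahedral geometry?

For [Pd(NO2)2(py)2]: Each nitro (N-bound nitrite) is −1; pyridine is neutral; balancing the 0 overall charge requires Pd(II). Palladium is a group-10 element; Pd(II) is therefore d⁸. A 4d d⁸ ion has a large crystal-field splitting; square planar leaves the high-energy d_{x²−y²} orbital empty and maximises CFSE. → square planar.
For [NiBr4]^2-: Summing ligand charges against the −2 overall charge gives an oxidation state of +2 for nickel. Nickel is a group-10 element; Ni(II) is therefore d⁸. Bromide is a weak-field ligand. With weak-field ligands the CFSE gain from square planar is small, so a 3d d⁸ ion takes the sterically preferred tetrahedral geometry. → tetrahedral.

[NiBr4]^2-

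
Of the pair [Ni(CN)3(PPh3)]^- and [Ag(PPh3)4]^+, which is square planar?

[Ni(CN)3(PPh3)]^-

For [Ni(CN)3(PPh3)]^-: Summing ligand charges against the −1 overall charge gives an oxidation state of +2 for nickel. Nickel is a group-10 element; Ni(II) is therefore d⁸. Cyanide and triphenylphosphine are strong-field ligands (high in the spectrochemical series). A 3d d⁸ ion with strong-field ligands gains enough CFSE to favour square planar over tetrahedral. → square planar.
For [Ag(PPh3)4]^+: Summing ligand charges against the +1 overall charge gives an oxidation state of +1 for silver. Ag sits in group 11, so the d-electron count is 11 − 1 = 10. A d¹⁰ ion has no crystal-field stabilisation preference between square planar and tetrahedral, so four ligands adopt the sterically favoured tetrahedral geometry. → tetrahedral.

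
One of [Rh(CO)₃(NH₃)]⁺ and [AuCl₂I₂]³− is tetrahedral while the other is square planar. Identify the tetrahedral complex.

[AuCl₂I₂]³−

For [Rh(CO)₃(NH₃)]⁺: Ligand charges: carbonyl is neutral; ammonia is neutral. With an overall charge of +1 the rhodium centre must be in the +1 oxidation state. Group 9 minus oxidation state 1 gives a d⁸ configuration. A 4d d⁸ ion has a large crystal-field splitting; square planar leaves the high-energy d_{x²−y²} orbital empty and maximises CFSE. → square planar.
For [AuCl₂I₂]³−: Ligand charges: each chloride is −1; each iodide is −1. With an overall charge of −3 the gold centre must be in the +1 oxidation state. Group 11 minus oxidation state 1 gives a d¹⁰ configuration. A d¹⁰ ion has no crystal-field stabilisation preference between square planar and tetrahedral, so four ligands adopt the sterically favoured tetrahedral geometry. → tetrahedral.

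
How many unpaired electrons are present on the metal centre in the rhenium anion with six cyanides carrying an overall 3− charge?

Summing ligand charges against the −3 overall charge gives an oxidation state of +3 for rhenium.
Group 7 minus oxidation state 3 gives a d⁴ configuration.
The spin state decides the count: a 5d ion has a large Δₒ and is invariably low-spin.
An octahedral low-spin d⁴ ion is t₂g⁴e_g⁰, giving 2 unpaired electrons.

2 unpaired electrons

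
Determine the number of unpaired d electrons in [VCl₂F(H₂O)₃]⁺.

1 unpaired electron

Ligand charges: each chloride is −1; each fluoride is −1; water is neutral. With an overall charge of +1 the vanadium centre must be in the +4 oxidation state.
Group 5 minus oxidation state 4 gives a d¹ configuration.
In an octahedral field the d¹ configuration is t₂g¹e_g⁰ (only one arrangement possible), giving 1 unpaired electron.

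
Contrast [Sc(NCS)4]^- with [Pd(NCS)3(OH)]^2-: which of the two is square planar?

For [Sc(NCS)4]^-: Summing ligand charges against the −1 overall charge gives an oxidation state of +3 for scandium. Group 3 minus oxidation state 3 gives a d⁰ configuration. A d⁰ ion has no crystal-field stabilisation preference between square planar and tetrahedral, so four ligands adopt the sterically favoured tetrahedral geometry. → tetrahedral.
For [Pd(NCS)3(OH)]^2-: Each isothiocyanate is −1; each hydroxide is −1; balancing the −2 overall charge requires Pd(II). Pd sits in group 10, so the d-electron count is 10 − 2 = 8. A 4d d⁸ ion has a large crystal-field splitting; square planar leaves the high-energy d_{x²−y²} orbital empty and maximises CFSE. → square planar.

[Pd(NCS)3(OH)]^2-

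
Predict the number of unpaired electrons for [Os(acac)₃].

1

Each acetylacetonate is −1; balancing the 0 overall charge requires Os(III).
Osmium is a group-8 element; Os(III) is therefore d⁵.
Counting donor atoms: 3×acetylacetonate (bidentate) → 6 donors. Coordination number = 6.
The spin state decides the count: a 5d ion has a large Δₒ and is invariably low-spin.
An octahedral low-spin d⁵ ion is t₂g⁵e_g⁰, giving 1 unpaired electron.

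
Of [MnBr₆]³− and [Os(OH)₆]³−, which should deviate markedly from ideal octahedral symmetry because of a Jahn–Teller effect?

[MnBr₆]³−: Ligand charges: each bromide is −1. With an overall charge of −3 the manganese centre must be in the +3 oxidation state. Group 7 minus oxidation state 3 gives a d⁴ configuration. Bromide is a weak-field ligand for a first-row metal, so the complex is high-spin. The t₂g³e_g¹ (high-spin) configuration has an unevenly filled e_g set; the Jahn–Teller theorem predicts a tetragonal distortion (typically axial elongation) to lift the degeneracy.
[Os(OH)₆]³−: Ligand charges: each hydroxide is −1. With an overall charge of −3 the osmium centre must be in the +3 oxidation state. Group 8 minus oxidation state 3 gives a d⁵ configuration. A 5d ion has a large Δₒ and is invariably low-spin. The d⁵ configuration leaves the e_g set evenly filled (or empty) — no strong Jahn–Teller driving force.

[MnBr₆]³−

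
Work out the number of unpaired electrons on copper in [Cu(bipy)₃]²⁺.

1

2,2′-bipyridine is neutral; balancing the +2 overall charge requires Cu(II).
Copper is a group-11 element; Cu(II) is therefore d⁹.
Counting donor atoms: 3×2,2′-bipyridine (bidentate) → 6 donors. Coordination number = 6.
In an octahedral field the d⁹ configuration is t₂g⁶e_g³ (only one arrangement possible), giving 1 unpaired electron.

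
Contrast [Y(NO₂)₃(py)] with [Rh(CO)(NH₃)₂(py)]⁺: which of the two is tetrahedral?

For [Y(NO₂)₃(py)]: Ligand charges: each nitro (N-bound nitrite) is −1; pyridine is neutral. With an overall charge of 0 the yttrium centre must be in the +3 oxidation state. Group 3 minus oxidation state 3 gives a d⁰ configuration. A d⁰ ion has no crystal-field stabilisation preference between square planar and tetrahedral, so four ligands adopt the sterically favoured tetrahedral geometry. → tetrahedral.
For [Rh(CO)(NH₃)₂(py)]⁺: Summing ligand charges against the +1 overall charge gives an oxidation state of +1 for rhodium. Rhodium is a group-9 element; Rh(I) is therefore d⁸. A 4d d⁸ ion has a large crystal-field splitting; square planar leaves the high-energy d_{x²−y²} orbital empty and maximises CFSE. → square planar.

[Y(NO₂)₃(py)]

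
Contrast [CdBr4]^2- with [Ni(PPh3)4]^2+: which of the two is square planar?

For [CdBr4]^2-: Summing ligand charges against the −2 overall charge gives an oxidation state of +2 for cadmium. Group 12 minus oxidation state 2 gives a d¹⁰ configuration. A d¹⁰ ion has no crystal-field stabilisation preference between square planar and tetrahedral, so four ligands adopt the sterically favoured tetrahedral geometry. → tetrahedral.
For [Ni(PPh3)4]^2+: Ligand charges: triphenylphosphine is neutral. With an overall charge of +2 the nickel centre must be in the +2 oxidation state. Group 10 minus oxidation state 2 gives a d⁸ configuration. Triphenylphosphine is a strong-field ligand (high in the spectrochemical series). A 3d d⁸ ion with strong-field ligands gains enough CFSE to favour square planar over tetrahedral. → square planar.

[Ni(PPh3)4]^2+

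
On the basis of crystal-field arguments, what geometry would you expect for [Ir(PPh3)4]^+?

square planar

Summing ligand charges against the +1 overall charge gives an oxidation state of +1 for iridium.
Group 9 minus oxidation state 1 gives a d⁸ configuration.
Coordination number: 4.
A 5d d⁸ ion has a large crystal-field splitting; square planar leaves the high-energy d_{x²−y²} orbital empty and maximises CFSE.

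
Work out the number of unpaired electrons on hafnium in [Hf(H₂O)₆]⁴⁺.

0

Water is neutral; balancing the +4 overall charge requires Hf(IV).
Group 4 minus oxidation state 4 gives a d⁰ configuration.
In an octahedral field the d⁰ configuration is t₂g⁰e_g⁰, giving 0 unpaired electrons.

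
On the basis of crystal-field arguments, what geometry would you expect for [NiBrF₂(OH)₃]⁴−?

octahedral

Summing ligand charges against the −4 overall charge gives an oxidation state of +2 for nickel.
Group 10 minus oxidation state 2 gives a d⁸ configuration.
Coordination number: 6.
Six donors around a single metal centre give an octahedral coordination sphere.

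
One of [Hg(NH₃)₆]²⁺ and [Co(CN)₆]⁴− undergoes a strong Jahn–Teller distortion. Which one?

[Hg(NH₃)₆]²⁺: Ammonia is neutral; balancing the +2 overall charge requires Hg(II). Hg sits in group 12, so the d-electron count is 12 − 2 = 10. The d¹⁰ configuration leaves the e_g set evenly filled (or empty) — no strong Jahn–Teller driving force.
[Co(CN)₆]⁴−: Each cyanide is −1; balancing the −4 overall charge requires Co(II). Group 9 minus oxidation state 2 gives a d⁷ configuration. Cyanide is a strong-field ligand (high in the spectrochemical series) for a first-row metal, so the complex is low-spin. The t₂g⁶e_g¹ (low-spin) configuration has an unevenly filled e_g set; the Jahn–Teller theorem predicts a tetragonal distortion (typically axial elongation) to lift the degeneracy.

[Co(CN)₆]⁴−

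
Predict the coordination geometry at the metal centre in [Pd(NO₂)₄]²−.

Each nitro (N-bound nitrite) is −1; balancing the −2 overall charge requires Pd(II).
Group 10 minus oxidation state 2 gives a d⁸ configuration.
Coordination number: 4.
A 4d d⁸ ion has a large crystal-field splitting; square planar leaves the high-energy d_{x²−y²} orbital empty and maximises CFSE.

square planar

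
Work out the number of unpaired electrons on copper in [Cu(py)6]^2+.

1 unpaired electron

Summing ligand charges against the +2 overall charge gives an oxidation state of +2 for copper.
Copper is a group-11 element; Cu(II) is therefore d⁹.
In an octahedral field the d⁹ configuration is t₂g⁶e_g³ (only one arrangement possible), giving 1 unpaired electron.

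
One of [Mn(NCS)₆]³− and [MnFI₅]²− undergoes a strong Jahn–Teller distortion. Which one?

[Mn(NCS)₆]³−

[Mn(NCS)₆]³−: Each isothiocyanate is −1; balancing the −3 overall charge requires Mn(III). Manganese is a group-7 element; Mn(III) is therefore d⁴. Isothiocyanate is a weak-field ligand for a first-row metal, so the complex is high-spin. The t₂g³e_g¹ (high-spin) configuration has an unevenly filled e_g set; the Jahn–Teller theorem predicts a tetragonal distortion (typically axial elongation) to lift the degeneracy.
[MnFI₅]²−: Ligand charges: each fluoride is −1; each iodide is −1. With an overall charge of −2 the manganese centre must be in the +4 oxidation state. Manganese is a group-7 element; Mn(IV) is therefore d³. The d³ configuration leaves the e_g set evenly filled (or empty) — no strong Jahn–Teller driving force.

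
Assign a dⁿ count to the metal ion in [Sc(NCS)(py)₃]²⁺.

Ligand charges: each isothiocyanate is −1; pyridine is neutral. With an overall charge of +2 the scandium centre must be in the +3 oxidation state.
Scandium is a group-3 element; Sc(III) is therefore d⁰.

d0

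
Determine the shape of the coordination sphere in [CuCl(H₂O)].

linear

Each chloride is −1; water is neutral; balancing the 0 overall charge requires Cu(I).
Cu sits in group 11, so the d-electron count is 11 − 1 = 10.
With 2 monodentate ligands the coordination number is 2.
A d¹⁰ ion with only two ligands adopts a linear arrangement (sp hybridisation; no CFSE preference).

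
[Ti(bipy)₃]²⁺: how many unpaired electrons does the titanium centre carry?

2,2′-bipyridine is neutral; balancing the +2 overall charge requires Ti(II).
Titanium is a group-4 element; Ti(II) is therefore d².
Counting donor atoms: 3×2,2′-bipyridine (bidentate) → 6 donors. Coordination number = 6.
In an octahedral field the d² configuration is t₂g²e_g⁰ (only one arrangement possible), giving 2 unpaired electrons.

2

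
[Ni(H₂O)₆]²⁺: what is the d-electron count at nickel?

Summing ligand charges against the +2 overall charge gives an oxidation state of +2 for nickel.
Group 10 minus oxidation state 2 gives a d⁸ configuration.

d⁸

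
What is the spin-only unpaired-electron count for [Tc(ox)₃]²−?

Ligand charges: each oxalate is −2. With an overall charge of −2 the technetium centre must be in the +4 oxidation state.
Tc sits in group 7, so the d-electron count is 7 − 4 = 3.
Counting donor atoms: 3×oxalate (bidentate) → 6 donors. Coordination number = 6.
In an octahedral field the d³ configuration is t₂g³e_g⁰ (only one arrangement possible), giving 3 unpaired electrons.

3 unpaired electrons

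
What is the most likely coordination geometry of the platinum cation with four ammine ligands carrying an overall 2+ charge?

square planar

Ligand charges: ammonia is neutral. With an overall charge of +2 the platinum centre must be in the +2 oxidation state.
Pt sits in group 10, so the d-electron count is 10 − 2 = 8.
With 4 monodentate ligands the coordination number is 4.
A 5d d⁸ ion has a large crystal-field splitting; square planar leaves the high-energy d_{x²−y²} orbital empty and maximises CFSE.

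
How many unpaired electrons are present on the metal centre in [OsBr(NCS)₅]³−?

Ligand charges: each bromide is −1; each isothiocyanate is −1. With an overall charge of −3 the osmium centre must be in the +3 oxidation state.
Group 8 minus oxidation state 3 gives a d⁵ configuration.
The spin state decides the count: a 5d ion has a large Δₒ and is invariably low-spin.
An octahedral low-spin d⁵ ion is t₂g⁵e_g⁰, giving 1 unpaired electron.

1 unpaired electron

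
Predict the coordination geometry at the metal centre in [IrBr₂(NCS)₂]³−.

square planar

Summing ligand charges against the −3 overall charge gives an oxidation state of +1 for iridium.
Iridium is a group-9 element; Ir(I) is therefore d⁸.
Coordination number: 4.
A 5d d⁸ ion has a large crystal-field splitting; square planar leaves the high-energy d_{x²−y²} orbital empty and maximises CFSE.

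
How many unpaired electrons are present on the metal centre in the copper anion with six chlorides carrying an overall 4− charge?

Summing ligand charges against the −4 overall charge gives an oxidation state of +2 for copper.
Group 11 minus oxidation state 2 gives a d⁹ configuration.
In an octahedral field the d⁹ configuration is t₂g⁶e_g³ (only one arrangement possible), giving 1 unpaired electron.

1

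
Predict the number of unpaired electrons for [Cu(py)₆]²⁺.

1

Ligand charges: pyridine is neutral. With an overall charge of +2 the copper centre must be in the +2 oxidation state.
Cu sits in group 11, so the d-electron count is 11 − 2 = 9.
In an octahedral field the d⁹ configuration is t₂g⁶e_g³ (only one arrangement possible), giving 1 unpaired electron.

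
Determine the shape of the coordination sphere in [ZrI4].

Summing ligand charges against the 0 overall charge gives an oxidation state of +4 for zirconium.
Zirconium is a group-4 element; Zr(IV) is therefore d⁰.
Coordination number: 4.
A d⁰ ion has no crystal-field stabilisation preference between square planar and tetrahedral, so four ligands adopt the sterically favoured tetrahedral geometry.

tetrahedral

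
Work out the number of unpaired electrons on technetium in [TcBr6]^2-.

3

Each bromide is −1; balancing the −2 overall charge requires Tc(IV).
Tc sits in group 7, so the d-electron count is 7 − 4 = 3.
In an octahedral field the d³ configuration is t₂g³e_g⁰ (only one arrangement possible), giving 3 unpaired electrons.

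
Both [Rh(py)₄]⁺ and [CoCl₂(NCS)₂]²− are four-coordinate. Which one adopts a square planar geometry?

For [Rh(py)₄]⁺: Ligand charges: pyridine is neutral. With an overall charge of +1 the rhodium centre must be in the +1 oxidation state. Rhodium is a group-9 element; Rh(I) is therefore d⁸. A 4d d⁸ ion has a large crystal-field splitting; square planar leaves the high-energy d_{x²−y²} orbital empty and maximises CFSE. → square planar.
For [CoCl₂(NCS)₂]²−: Summing ligand charges against the −2 overall charge gives an oxidation state of +2 for cobalt. Cobalt is a group-9 element; Co(II) is therefore d⁷. For a high-spin 3d d⁷ ion with weak-field ligands the small Δₜ gives little square-planar CFSE advantage, so four ligands adopt the sterically favoured tetrahedral geometry. → tetrahedral.

[Rh(py)₄]⁺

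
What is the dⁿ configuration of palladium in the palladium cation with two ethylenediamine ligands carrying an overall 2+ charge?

Ligand charges: ethylenediamine is neutral. With an overall charge of +2 the palladium centre must be in the +2 oxidation state.
Pd sits in group 10, so the d-electron count is 10 − 2 = 8.

d⁸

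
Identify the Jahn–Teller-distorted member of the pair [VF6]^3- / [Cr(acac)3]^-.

[Cr(acac)3]^-

[VF6]^3-: Summing ligand charges against the −3 overall charge gives an oxidation state of +3 for vanadium. V sits in group 5, so the d-electron count is 5 − 3 = 2. The d² configuration leaves the e_g set evenly filled (or empty) — no strong Jahn–Teller driving force.
[Cr(acac)3]^-: Ligand charges: each acetylacetonate is −1. With an overall charge of −1 the chromium centre must be in the +2 oxidation state. Chromium is a group-6 element; Cr(II) is therefore d⁴. Acetylacetonate is a weak-field ligand for a first-row metal, so the complex is high-spin. The t₂g³e_g¹ (high-spin) configuration has an unevenly filled e_g set; the Jahn–Teller theorem predicts a tetragonal distortion (typically axial elongation) to lift the degeneracy.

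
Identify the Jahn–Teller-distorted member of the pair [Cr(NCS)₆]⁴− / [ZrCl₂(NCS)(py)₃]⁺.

[Cr(NCS)₆]⁴−: Summing ligand charges against the −4 overall charge gives an oxidation state of +2 for chromium. Group 6 minus oxidation state 2 gives a d⁴ configuration. Isothiocyanate is a weak-field ligand for a first-row metal, so the complex is high-spin. The t₂g³e_g¹ (high-spin) configuration has an unevenly filled e_g set; the Jahn–Teller theorem predicts a tetragonal distortion (typically axial elongation) to lift the degeneracy.
[ZrCl₂(NCS)(py)₃]⁺: Each chloride is −1; each isothiocyanate is −1; pyridine is neutral; balancing the +1 overall charge requires Zr(IV). Zr sits in group 4, so the d-electron count is 4 − 4 = 0. The d⁰ configuration leaves the e_g set evenly filled (or empty) — no strong Jahn–Teller driving force.

[Cr(NCS)₆]⁴−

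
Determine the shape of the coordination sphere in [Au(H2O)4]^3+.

square planar

Ligand charges: water is neutral. With an overall charge of +3 the gold centre must be in the +3 oxidation state.
Gold is a group-11 element; Au(III) is therefore d⁸.
Coordination number: 4.
A 5d d⁸ ion has a large crystal-field splitting; square planar leaves the high-energy d_{x²−y²} orbital empty and maximises CFSE.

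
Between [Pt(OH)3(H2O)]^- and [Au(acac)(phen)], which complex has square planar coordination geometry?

[Pt(OH)3(H2O)]^-

For [Pt(OH)3(H2O)]^-: Ligand charges: each hydroxide is −1; water is neutral. With an overall charge of −1 the platinum centre must be in the +2 oxidation state. Group 10 minus oxidation state 2 gives a d⁸ configuration. A 5d d⁸ ion has a large crystal-field splitting; square planar leaves the high-energy d_{x²−y²} orbital empty and maximises CFSE. → square planar.
For [Au(acac)(phen)]: Ligand charges: each acetylacetonate is −1; 1,10-phenanthroline is neutral. With an overall charge of 0 the gold centre must be in the +1 oxidation state. Gold is a group-11 element; Au(I) is therefore d¹⁰. A d¹⁰ ion has no crystal-field stabilisation preference between square planar and tetrahedral, so four ligands adopt the sterically favoured tetrahedral geometry. → tetrahedral.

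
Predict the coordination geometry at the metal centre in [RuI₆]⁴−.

octahedral

Ligand charges: each iodide is −1. With an overall charge of −4 the ruthenium centre must be in the +2 oxidation state.
Ru sits in group 8, so the d-electron count is 8 − 2 = 6.
With 6 monodentate ligands the coordination number is 6.
Six donors around a single metal centre give an octahedral coordination sphere.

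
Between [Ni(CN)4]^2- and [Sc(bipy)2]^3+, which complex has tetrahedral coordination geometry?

For [Ni(CN)4]^2-: Summing ligand charges against the −2 overall charge gives an oxidation state of +2 for nickel. Nickel is a group-10 element; Ni(II) is therefore d⁸. Cyanide is a strong-field ligand (high in the spectrochemical series). A 3d d⁸ ion with strong-field ligands gains enough CFSE to favour square planar over tetrahedral. → square planar.
For [Sc(bipy)2]^3+: Summing ligand charges against the +3 overall charge gives an oxidation state of +3 for scandium. Group 3 minus oxidation state 3 gives a d⁰ configuration. A d⁰ ion has no crystal-field stabilisation preference between square planar and tetrahedral, so four ligands adopt the sterically favoured tetrahedral geometry. → tetrahedral.

[Sc(bipy)2]^3+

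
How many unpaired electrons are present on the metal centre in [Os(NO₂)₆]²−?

2 unpaired electrons

Ligand charges: each nitro (N-bound nitrite) is −1. With an overall charge of −2 the osmium centre must be in the +4 oxidation state.
Osmium is a group-8 element; Os(IV) is therefore d⁴.
The spin state decides the count: a 5d ion has a large Δₒ and is invariably low-spin.
An octahedral low-spin d⁴ ion is t₂g⁴e_g⁰, giving 2 unpaired electrons.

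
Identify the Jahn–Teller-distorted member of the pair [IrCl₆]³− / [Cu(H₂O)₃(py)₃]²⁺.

[Cu(H₂O)₃(py)₃]²⁺

[IrCl₆]³−: Each chloride is −1; balancing the −3 overall charge requires Ir(III). Ir sits in group 9, so the d-electron count is 9 − 3 = 6. A 5d ion has a large Δₒ and is invariably low-spin. The d⁶ configuration leaves the e_g set evenly filled (or empty) — no strong Jahn–Teller driving force.
[Cu(H₂O)₃(py)₃]²⁺: Water is neutral; pyridine is neutral; balancing the +2 overall charge requires Cu(II). Group 11 minus oxidation state 2 gives a d⁹ configuration. The t₂g⁶e_g³ configuration has an unevenly filled e_g set; the Jahn–Teller theorem predicts a tetragonal distortion (typically axial elongation) to lift the degeneracy.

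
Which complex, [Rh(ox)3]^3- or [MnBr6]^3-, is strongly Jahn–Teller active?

[MnBr6]^3-

[Rh(ox)3]^3-: Summing ligand charges against the −3 overall charge gives an oxidation state of +3 for rhodium. Rhodium is a group-9 element; Rh(III) is therefore d⁶. A 4d ion has a large Δₒ and is invariably low-spin. The d⁶ configuration leaves the e_g set evenly filled (or empty) — no strong Jahn–Teller driving force.
[MnBr6]^3-: Each bromide is −1; balancing the −3 overall charge requires Mn(III). Group 7 minus oxidation state 3 gives a d⁴ configuration. Bromide is a weak-field ligand for a first-row metal, so the complex is high-spin. The t₂g³e_g¹ (high-spin) configuration has an unevenly filled e_g set; the Jahn–Teller theorem predicts a tetragonal distortion (typically axial elongation) to lift the degeneracy.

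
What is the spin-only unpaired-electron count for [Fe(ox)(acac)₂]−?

5

Summing ligand charges against the −1 overall charge gives an oxidation state of +3 for iron.
Group 8 minus oxidation state 3 gives a d⁵ configuration.
Counting donor atoms: 1×oxalate (bidentate) → 2 donors; 2×acetylacetonate (bidentate) → 4 donors. Coordination number = 6.
The spin state decides the count: Acetylacetonate and oxalate are weak-field ligands for a first-row metal, so the complex is high-spin.
An octahedral high-spin d⁵ ion is t₂g³e_g², giving 5 unpaired electrons.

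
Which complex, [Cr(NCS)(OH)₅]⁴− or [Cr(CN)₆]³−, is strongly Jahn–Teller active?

[Cr(NCS)(OH)₅]⁴−: Ligand charges: each isothiocyanate is −1; each hydroxide is −1. With an overall charge of −4 the chromium centre must be in the +2 oxidation state. Chromium is a group-6 element; Cr(II) is therefore d⁴. Hydroxide and isothiocyanate are weak-field ligands for a first-row metal, so the complex is high-spin. The t₂g³e_g¹ (high-spin) configuration has an unevenly filled e_g set; the Jahn–Teller theorem predicts a tetragonal distortion (typically axial elongation) to lift the degeneracy.
[Cr(CN)₆]³−: Summing ligand charges against the −3 overall charge gives an oxidation state of +3 for chromium. Chromium is a group-6 element; Cr(III) is therefore d³. The d³ configuration leaves the e_g set evenly filled (or empty) — no strong Jahn–Teller driving force.

[Cr(NCS)(OH)₅]⁴−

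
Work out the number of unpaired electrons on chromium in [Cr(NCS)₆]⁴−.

4

Summing ligand charges against the −4 overall charge gives an oxidation state of +2 for chromium.
Group 6 minus oxidation state 2 gives a d⁴ configuration.
The spin state decides the count: Isothiocyanate is a weak-field ligand for a first-row metal, so the complex is high-spin.
An octahedral high-spin d⁴ ion is t₂g³e_g¹, giving 4 unpaired electrons.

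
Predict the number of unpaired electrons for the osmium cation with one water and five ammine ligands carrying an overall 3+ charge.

Water is neutral; ammonia is neutral; balancing the +3 overall charge requires Os(III).
Group 8 minus oxidation state 3 gives a d⁵ configuration.
The spin state decides the count: a 5d ion has a large Δₒ and is invariably low-spin.
An octahedral low-spin d⁵ ion is t₂g⁵e_g⁰, giving 1 unpaired electron.

1 unpaired electron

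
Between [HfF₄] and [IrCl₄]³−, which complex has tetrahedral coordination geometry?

[HfF₄]

For [HfF₄]: Ligand charges: each fluoride is −1. With an overall charge of 0 the hafnium centre must be in the +4 oxidation state. Hf sits in group 4, so the d-electron count is 4 − 4 = 0. A d⁰ ion has no crystal-field stabilisation preference between square planar and tetrahedral, so four ligands adopt the sterically favoured tetrahedral geometry. → tetrahedral.
For [IrCl₄]³−: Each chloride is −1; balancing the −3 overall charge requires Ir(I). Iridium is a group-9 element; Ir(I) is therefore d⁸. A 5d d⁸ ion has a large crystal-field splitting; square planar leaves the high-energy d_{x²−y²} orbital empty and maximises CFSE. → square planar.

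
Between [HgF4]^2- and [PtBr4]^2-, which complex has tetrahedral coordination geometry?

[HgF4]^2-

For [HgF4]^2-: Ligand charges: each fluoride is −1. With an overall charge of −2 the mercury centre must be in the +2 oxidation state. Hg sits in group 12, so the d-electron count is 12 − 2 = 10. A d¹⁰ ion has no crystal-field stabilisation preference between square planar and tetrahedral, so four ligands adopt the sterically favoured tetrahedral geometry. → tetrahedral.
For [PtBr4]^2-: Ligand charges: each bromide is −1. With an overall charge of −2 the platinum centre must be in the +2 oxidation state. Pt sits in group 10, so the d-electron count is 10 − 2 = 8. A 5d d⁸ ion has a large crystal-field splitting; square planar leaves the high-energy d_{x²−y²} orbital empty and maximises CFSE. → square planar.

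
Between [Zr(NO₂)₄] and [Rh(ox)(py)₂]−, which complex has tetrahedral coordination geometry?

For [Zr(NO₂)₄]: Ligand charges: each nitro (N-bound nitrite) is −1. With an overall charge of 0 the zirconium centre must be in the +4 oxidation state. Zirconium is a group-4 element; Zr(IV) is therefore d⁰. A d⁰ ion has no crystal-field stabilisation preference between square planar and tetrahedral, so four ligands adopt the sterically favoured tetrahedral geometry. → tetrahedral.
For [Rh(ox)(py)₂]−: Ligand charges: each oxalate is −2; pyridine is neutral. With an overall charge of −1 the rhodium centre must be in the +1 oxidation state. Group 9 minus oxidation state 1 gives a d⁸ configuration. A 4d d⁸ ion has a large crystal-field splitting; square planar leaves the high-energy d_{x²−y²} orbital empty and maximises CFSE. → square planar.

[Zr(NO₂)₄]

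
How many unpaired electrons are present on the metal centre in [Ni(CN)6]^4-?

Each cyanide is −1; balancing the −4 overall charge requires Ni(II).
Ni sits in group 10, so the d-electron count is 10 − 2 = 8.
In an octahedral field the d⁸ configuration is t₂g⁶e_g² (only one arrangement possible), giving 2 unpaired electrons.

2 unpaired electrons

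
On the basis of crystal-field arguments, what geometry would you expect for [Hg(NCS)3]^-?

Ligand charges: each isothiocyanate is −1. With an overall charge of −1 the mercury centre must be in the +2 oxidation state.
Group 12 minus oxidation state 2 gives a d¹⁰ configuration.
Coordination number: 3.
Three ligands around a d¹⁰ centre minimise repulsion in a trigonal-planar arrangement.

trigonal planar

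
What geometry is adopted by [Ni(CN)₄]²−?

square planar

Ligand charges: each cyanide is −1. With an overall charge of −2 the nickel centre must be in the +2 oxidation state.
Group 10 minus oxidation state 2 gives a d⁸ configuration.
With 4 monodentate ligands the coordination number is 4.
Cyanide is a strong-field ligand (high in the spectrochemical series).
A 3d d⁸ ion with strong-field ligands gains enough CFSE to favour square planar over tetrahedral.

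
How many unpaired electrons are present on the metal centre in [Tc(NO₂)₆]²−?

3

Summing ligand charges against the −2 overall charge gives an oxidation state of +4 for technetium.
Tc sits in group 7, so the d-electron count is 7 − 4 = 3.
In an octahedral field the d³ configuration is t₂g³e_g⁰ (only one arrangement possible), giving 3 unpaired electrons.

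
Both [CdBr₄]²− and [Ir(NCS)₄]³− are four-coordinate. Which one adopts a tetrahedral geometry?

[CdBr₄]²−

For [CdBr₄]²−: Ligand charges: each bromide is −1. With an overall charge of −2 the cadmium centre must be in the +2 oxidation state. Cd sits in group 12, so the d-electron count is 12 − 2 = 10. A d¹⁰ ion has no crystal-field stabilisation preference between square planar and tetrahedral, so four ligands adopt the sterically favoured tetrahedral geometry. → tetrahedral.
For [Ir(NCS)₄]³−: Ligand charges: each isothiocyanate is −1. With an overall charge of −3 the iridium centre must be in the +1 oxidation state. Group 9 minus oxidation state 1 gives a d⁸ configuration. A 5d d⁸ ion has a large crystal-field splitting; square planar leaves the high-energy d_{x²−y²} orbital empty and maximises CFSE. → square planar.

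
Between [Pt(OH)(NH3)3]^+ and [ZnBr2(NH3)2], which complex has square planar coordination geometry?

[Pt(OH)(NH3)3]^+

For [Pt(OH)(NH3)3]^+: Ligand charges: each hydroxide is −1; ammonia is neutral. With an overall charge of +1 the platinum centre must be in the +2 oxidation state. Group 10 minus oxidation state 2 gives a d⁸ configuration. A 5d d⁸ ion has a large crystal-field splitting; square planar leaves the high-energy d_{x²−y²} orbital empty and maximises CFSE. → square planar.
For [ZnBr2(NH3)2]: Each bromide is −1; ammonia is neutral; balancing the 0 overall charge requires Zn(II). Zinc is a group-12 element; Zn(II) is therefore d¹⁰. A d¹⁰ ion has no crystal-field stabilisation preference between square planar and tetrahedral, so four ligands adopt the sterically favoured tetrahedral geometry. → tetrahedral.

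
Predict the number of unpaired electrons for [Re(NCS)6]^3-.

Ligand charges: each isothiocyanate is −1. With an overall charge of −3 the rhenium centre must be in the +3 oxidation state.
Rhenium is a group-7 element; Re(III) is therefore d⁴.
The spin state decides the count: a 5d ion has a large Δₒ and is invariably low-spin.
An octahedral low-spin d⁴ ion is t₂g⁴e_g⁰, giving 2 unpaired electrons.

2 unpaired electrons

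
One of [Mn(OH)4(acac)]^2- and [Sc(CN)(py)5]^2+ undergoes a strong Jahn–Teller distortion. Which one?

[Mn(OH)4(acac)]^2-: Each hydroxide is −1; each acetylacetonate is −1; balancing the −2 overall charge requires Mn(III). Group 7 minus oxidation state 3 gives a d⁴ configuration. Acetylacetonate and hydroxide are weak-field ligands for a first-row metal, so the complex is high-spin. The t₂g³e_g¹ (high-spin) configuration has an unevenly filled e_g set; the Jahn–Teller theorem predicts a tetragonal distortion (typically axial elongation) to lift the degeneracy.
[Sc(CN)(py)5]^2+: Summing ligand charges against the +2 overall charge gives an oxidation state of +3 for scandium. Scandium is a group-3 element; Sc(III) is therefore d⁰. The d⁰ configuration leaves the e_g set evenly filled (or empty) — no strong Jahn–Teller driving force.

[Mn(OH)4(acac)]^2-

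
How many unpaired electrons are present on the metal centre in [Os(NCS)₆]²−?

Each isothiocyanate is −1; balancing the −2 overall charge requires Os(IV).
Os sits in group 8, so the d-electron count is 8 − 4 = 4.
The spin state decides the count: a 5d ion has a large Δₒ and is invariably low-spin.
An octahedral low-spin d⁴ ion is t₂g⁴e_g⁰, giving 2 unpaired electrons.

2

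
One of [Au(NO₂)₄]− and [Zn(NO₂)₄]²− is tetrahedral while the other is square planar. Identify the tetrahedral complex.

[Zn(NO₂)₄]²−

For [Au(NO₂)₄]−: Ligand charges: each nitro (N-bound nitrite) is −1. With an overall charge of −1 the gold centre must be in the +3 oxidation state. Gold is a group-11 element; Au(III) is therefore d⁸. A 5d d⁸ ion has a large crystal-field splitting; square planar leaves the high-energy d_{x²−y²} orbital empty and maximises CFSE. → square planar.
For [Zn(NO₂)₄]²−: Summing ligand charges against the −2 overall charge gives an oxidation state of +2 for zinc. Group 12 minus oxidation state 2 gives a d¹⁰ configuration. A d¹⁰ ion has no crystal-field stabilisation preference between square planar and tetrahedral, so four ligands adopt the sterically favoured tetrahedral geometry. → tetrahedral.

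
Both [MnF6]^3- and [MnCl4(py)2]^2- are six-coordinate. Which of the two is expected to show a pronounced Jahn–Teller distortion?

[MnF6]^3-: Each fluoride is −1; balancing the −3 overall charge requires Mn(III). Group 7 minus oxidation state 3 gives a d⁴ configuration. Fluoride is a weak-field ligand for a first-row metal, so the complex is high-spin. The t₂g³e_g¹ (high-spin) configuration has an unevenly filled e_g set; the Jahn–Teller theorem predicts a tetragonal distortion (typically axial elongation) to lift the degeneracy.
[MnCl4(py)2]^2-: Each chloride is −1; pyridine is neutral; balancing the −2 overall charge requires Mn(II). Group 7 minus oxidation state 2 gives a d⁵ configuration. Chloride is a weak-field ligand for a first-row metal, so the complex is high-spin. The d⁵ configuration leaves the e_g set evenly filled (or empty) — no strong Jahn–Teller driving force.

[MnF6]^3-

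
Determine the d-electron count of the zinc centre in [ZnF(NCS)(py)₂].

d10

Each fluoride is −1; each isothiocyanate is −1; pyridine is neutral; balancing the 0 overall charge requires Zn(II).
Zinc is a group-12 element; Zn(II) is therefore d¹⁰.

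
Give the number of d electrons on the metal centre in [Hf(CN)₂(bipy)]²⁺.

d0

Each cyanide is −1; 2,2′-bipyridine is neutral; balancing the +2 overall charge requires Hf(IV).
Group 4 minus oxidation state 4 gives a d⁰ configuration.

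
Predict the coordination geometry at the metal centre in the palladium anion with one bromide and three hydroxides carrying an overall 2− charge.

square planar

Summing ligand charges against the −2 overall charge gives an oxidation state of +2 for palladium.
Group 10 minus oxidation state 2 gives a d⁸ configuration.
Coordination number: 4.
A 4d d⁸ ion has a large crystal-field splitting; square planar leaves the high-energy d_{x²−y²} orbital empty and maximises CFSE.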